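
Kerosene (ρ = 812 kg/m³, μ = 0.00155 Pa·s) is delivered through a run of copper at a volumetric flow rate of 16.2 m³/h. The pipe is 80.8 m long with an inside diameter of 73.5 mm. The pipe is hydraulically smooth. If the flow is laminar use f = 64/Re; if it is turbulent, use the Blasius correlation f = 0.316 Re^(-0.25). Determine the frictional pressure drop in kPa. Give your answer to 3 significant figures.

Q = 16.2 m³/h = 16.2/3600 = 0.0045 m³/s.
Cross-sectional area A = πD²/4 = π(0.0735)²/4 = 0.004243 m²; mean velocity V = Q/A = 0.0045/0.004243 = 1.061 m/s.
Reynolds number Re = ρVD/μ = 812 · 1.061 · 0.0735 / 0.00155 = 4.084e+04.
Re > 4000 → turbulent. Smooth-pipe (Blasius): f = 0.316 Re^(-0.25) = 0.316/(4.084e+04)^0.25 = 0.02223.
Darcy-Weisbach: ΔP = f(L/D)(ρV²/2) = 0.02223·(80.8/0.0735)·(812·1.061²/2) = 0.02223·1099·456.7 = 1.116e+04 Pa.
ΔP = 1.116e+04 Pa = 11.2 kPa.

ΔP ≈ 11.2 kPa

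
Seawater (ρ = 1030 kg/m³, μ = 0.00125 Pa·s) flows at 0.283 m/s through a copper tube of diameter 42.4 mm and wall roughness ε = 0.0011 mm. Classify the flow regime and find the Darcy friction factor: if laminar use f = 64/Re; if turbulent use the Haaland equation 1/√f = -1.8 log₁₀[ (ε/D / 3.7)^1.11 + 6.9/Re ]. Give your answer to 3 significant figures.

Re = ρVD/μ = 1030·0.283·0.0424/0.00125 = 9887.
Re > 4000 → turbulent. ε/D = 1.1e-06/0.0424 = 2.59e-05; Haaland: 1/√f = -1.8 log₁₀[1.9e-06 + 0.000698] = 5.679, so f = 0.03101.

f ≈ 0.0310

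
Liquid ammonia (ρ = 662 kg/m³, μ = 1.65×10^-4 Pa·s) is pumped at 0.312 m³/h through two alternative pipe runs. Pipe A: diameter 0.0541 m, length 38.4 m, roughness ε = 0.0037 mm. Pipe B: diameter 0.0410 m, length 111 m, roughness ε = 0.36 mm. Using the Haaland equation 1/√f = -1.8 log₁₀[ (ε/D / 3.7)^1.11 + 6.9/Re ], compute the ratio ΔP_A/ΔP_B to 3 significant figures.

Pipe A: V = Q/A = 8.667e-05/0.002299 = 0.0377 m/s; Re = 8183; ε/D = 6.84e-05; Haaland → f = 0.03272; ΔP_A = f(L/D)(ρV²/2) = 10.93 Pa.
Pipe B: V = Q/A = 8.667e-05/0.00132 = 0.06564 m/s; Re = 1.08e+04; ε/D = 0.00878; Haaland → f = 0.0414; ΔP_B = f(L/D)(ρV²/2) = 159.8 Pa.
ΔP_A/ΔP_B = 10.93/159.8 = 0.0684.

ΔP_A/ΔP_B ≈ 0.0684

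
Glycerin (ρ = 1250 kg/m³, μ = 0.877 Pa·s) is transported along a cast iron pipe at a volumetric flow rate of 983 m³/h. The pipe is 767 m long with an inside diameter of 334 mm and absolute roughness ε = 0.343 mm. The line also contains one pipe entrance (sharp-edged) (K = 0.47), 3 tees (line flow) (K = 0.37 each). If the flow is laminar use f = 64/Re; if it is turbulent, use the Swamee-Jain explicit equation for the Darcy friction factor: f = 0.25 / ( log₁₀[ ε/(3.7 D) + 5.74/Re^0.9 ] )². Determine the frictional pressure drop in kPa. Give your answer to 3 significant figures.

Q = 983 m³/h = 983/3600 = 0.2731 m³/s.
Cross-sectional area A = πD²/4 = π(0.334)²/4 = 0.08762 m²; mean velocity V = Q/A = 0.2731/0.08762 = 3.117 m/s.
Reynolds number Re = ρVD/μ = 1250 · 3.117 · 0.334 / 0.877 = 1484.
Re < 2300 → laminar flow, so f = 64/Re = 64/1484 = 0.04314 (the turbulent correlation is not needed).
Total minor-loss coefficient ΣK = 1·0.47 + 3·0.37 = 1.58.
ΔP = [f·L/D + ΣK]·(ρV²/2) = [0.04314·767/0.334 + 1.58]·(1250·3.117²/2) = [99.06 + 1.58]·6070 = 6.109e+05 Pa.
ΔP = 6.109e+05 Pa = 611 kPa.

ΔP ≈ 611 kPa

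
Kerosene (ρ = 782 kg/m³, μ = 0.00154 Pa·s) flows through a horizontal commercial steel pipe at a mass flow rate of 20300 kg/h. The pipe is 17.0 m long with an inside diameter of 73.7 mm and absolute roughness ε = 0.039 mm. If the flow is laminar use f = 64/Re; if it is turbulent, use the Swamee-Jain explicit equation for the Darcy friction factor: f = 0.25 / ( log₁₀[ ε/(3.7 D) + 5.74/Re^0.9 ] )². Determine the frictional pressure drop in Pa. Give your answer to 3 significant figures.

ΔP ≈ 5640 Pa

ṁ = 20300 kg/h = 20300/3600 = 5.639 kg/s.
A = πD²/4 = π(0.0737)²/4 = 0.004266 m²; mean velocity V = ṁ/(ρA) = 5.639/(782 · 0.004266) = 1.69 m/s.
Reynolds number Re = ρVD/μ = 782 · 1.69 · 0.0737 / 0.00154 = 6.326e+04.
Re > 4000 → turbulent. Relative roughness ε/D = 3.9e-05/0.0737 = 0.000529. Swamee-Jain: f = 0.25/(log₁₀[0.000529/3.7 + 5.74/6.326e+04^0.9])² = 0.25/(log₁₀[0.000143 + 0.000274])² = 0.25/(-3.38)² = 0.02189.
Darcy-Weisbach: ΔP = f(L/D)(ρV²/2) = 0.02189·(17/0.0737)·(782·1.69²/2) = 0.02189·230.7·1117 = 5640 Pa.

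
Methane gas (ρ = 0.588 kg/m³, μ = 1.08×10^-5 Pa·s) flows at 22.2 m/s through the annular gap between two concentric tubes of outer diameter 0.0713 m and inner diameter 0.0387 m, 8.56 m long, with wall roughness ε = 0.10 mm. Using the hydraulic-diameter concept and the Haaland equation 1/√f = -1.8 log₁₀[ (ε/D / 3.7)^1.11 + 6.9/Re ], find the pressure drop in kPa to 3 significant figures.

ΔP ≈ 1.11 kPa

Hydraulic diameter D_h = 4A/P = D_o - D_i = 0.0713 - 0.0387 = 0.0326 m.
Re = ρVD_h/μ = 0.588·22.2·0.0326/1.08e-05 = 3.94e+04.
ε/D_h = 0.0001/0.0326 = 0.00307; Haaland gives 1/√f = -1.8 log₁₀[0.00038+0.000175] = 5.86, so f = 0.02912.
ΔP = f(L/D_h)(ρV²/2) = 0.02912·8.56/0.0326·144.9 = 1108 Pa.
ΔP = 1.11 kPa.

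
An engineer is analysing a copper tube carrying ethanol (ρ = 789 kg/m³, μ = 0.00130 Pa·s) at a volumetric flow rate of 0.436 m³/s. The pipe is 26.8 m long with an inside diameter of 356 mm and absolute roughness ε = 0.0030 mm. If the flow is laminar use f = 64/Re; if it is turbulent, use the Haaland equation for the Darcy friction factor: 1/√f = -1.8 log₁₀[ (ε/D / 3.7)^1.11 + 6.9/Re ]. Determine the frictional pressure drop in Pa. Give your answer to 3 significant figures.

Cross-sectional area A = πD²/4 = π(0.356)²/4 = 0.09954 m²; mean velocity V = Q/A = 0.436/0.09954 = 4.38 m/s.
Reynolds number Re = ρVD/μ = 789 · 4.38 · 0.356 / 0.0013 = 9.464e+05.
Re > 4000 → turbulent. Relative roughness ε/D = 3e-06/0.356 = 8.43e-06. Haaland: 1/√f = -1.8 log₁₀[(8.43e-06/3.7)^1.11 + 6.9/9.464e+05] = -1.8 log₁₀[5.45e-07 + 7.29e-06] = 9.191, so f = 0.01184.
Darcy-Weisbach: ΔP = f(L/D)(ρV²/2) = 0.01184·(26.8/0.356)·(789·4.38²/2) = 0.01184·75.28·7569 = 6746 Pa.

ΔP ≈ 6750 Pa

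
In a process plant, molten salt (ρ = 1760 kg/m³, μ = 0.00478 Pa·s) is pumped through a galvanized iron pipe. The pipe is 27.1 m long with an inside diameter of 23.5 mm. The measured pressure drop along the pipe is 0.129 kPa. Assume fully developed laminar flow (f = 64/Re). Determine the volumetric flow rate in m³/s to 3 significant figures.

For laminar flow, f = 64/Re with Re = ρVD/μ, so Darcy-Weisbach reduces to ΔP = 32μLV/D². Solving for V: V = ΔP·D²/(32μL) = 129·(0.0235)²/(32·0.00478·27.1) = 0.01719 m/s.
Check: Re = ρVD/μ = 1760·0.01719·0.0235/0.00478 = 148.7 < 2300, so the laminar assumption holds.
Q = V·A = 0.01719·(π/4·0.0235²) = 7.454e-06 m³/s = 7.45×10^-6 m³/s.

Q ≈ 7.45×10^-6 m³/s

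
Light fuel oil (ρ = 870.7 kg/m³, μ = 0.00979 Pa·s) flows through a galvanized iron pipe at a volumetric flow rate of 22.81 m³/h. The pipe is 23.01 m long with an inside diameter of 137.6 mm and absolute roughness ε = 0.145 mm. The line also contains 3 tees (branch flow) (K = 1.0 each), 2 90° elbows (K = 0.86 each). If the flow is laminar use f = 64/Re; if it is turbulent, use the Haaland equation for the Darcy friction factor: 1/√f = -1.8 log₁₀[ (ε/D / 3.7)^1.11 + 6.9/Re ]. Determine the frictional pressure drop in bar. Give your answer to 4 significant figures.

ΔP ≈ 0.008782 bar

Q = 22.81 m³/h = 22.81/3600 = 0.006336 m³/s.
Cross-sectional area A = πD²/4 = π(0.1376)²/4 = 0.01487 m²; mean velocity V = Q/A = 0.006336/0.01487 = 0.4261 m/s.
Reynolds number Re = ρVD/μ = 870.7 · 0.4261 · 0.1376 / 0.00979 = 5214.
Re > 4000 → turbulent. Relative roughness ε/D = 0.000145/0.1376 = 0.00105. Haaland: 1/√f = -1.8 log₁₀[(0.00105/3.7)^1.11 + 6.9/5214] = -1.8 log₁₀[0.000116 + 0.00132] = 5.115, so f = 0.03822.
Total minor-loss coefficient ΣK = 3·1 + 2·0.86 = 4.72.
ΔP = [f·L/D + ΣK]·(ρV²/2) = [0.03822·23.01/0.1376 + 4.72]·(870.7·0.4261²/2) = [6.391 + 4.72]·79.04 = 878.2 Pa.
ΔP = 878.2 Pa = 0.008782 bar.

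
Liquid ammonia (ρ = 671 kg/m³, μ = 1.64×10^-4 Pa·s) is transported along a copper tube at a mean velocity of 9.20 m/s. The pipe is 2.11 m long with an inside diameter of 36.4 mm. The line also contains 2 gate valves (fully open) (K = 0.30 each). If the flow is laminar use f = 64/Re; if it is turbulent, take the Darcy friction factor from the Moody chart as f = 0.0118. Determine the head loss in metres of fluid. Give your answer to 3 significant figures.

Reynolds number Re = ρVD/μ = 671 · 9.2 · 0.0364 / 0.000164 = 1.37e+06.
Re > 4000 → turbulent; use the Moody-chart value f = 0.0118.
Total minor-loss coefficient ΣK = 2·0.3 = 0.6.
ΔP = [f·L/D + ΣK]·(ρV²/2) = [0.0118·2.11/0.0364 + 0.6]·(671·9.2²/2) = [0.684 + 0.6]·2.84e+04 = 3.646e+04 Pa.
Head loss h_f = ΔP/(ρg) = 3.646e+04/(671·9.81) = 5.54 m.

h_f ≈ 5.54 m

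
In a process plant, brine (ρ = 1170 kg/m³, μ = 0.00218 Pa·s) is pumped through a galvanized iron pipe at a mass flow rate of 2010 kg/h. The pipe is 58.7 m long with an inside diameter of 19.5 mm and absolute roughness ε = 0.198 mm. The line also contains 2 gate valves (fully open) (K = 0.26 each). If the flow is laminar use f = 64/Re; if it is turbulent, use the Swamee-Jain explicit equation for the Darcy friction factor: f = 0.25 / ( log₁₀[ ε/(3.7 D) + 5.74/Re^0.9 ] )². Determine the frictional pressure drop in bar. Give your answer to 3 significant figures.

ΔP ≈ 1.90 bar

ṁ = 2010 kg/h = 2010/3600 = 0.5583 kg/s.
A = πD²/4 = π(0.0195)²/4 = 0.0002986 m²; mean velocity V = ṁ/(ρA) = 0.5583/(1170 · 0.0002986) = 1.598 m/s.
Reynolds number Re = ρVD/μ = 1170 · 1.598 · 0.0195 / 0.00218 = 1.672e+04.
Re > 4000 → turbulent. Relative roughness ε/D = 0.000198/0.0195 = 0.0102. Swamee-Jain: f = 0.25/(log₁₀[0.0102/3.7 + 5.74/1.672e+04^0.9])² = 0.25/(log₁₀[0.00274 + 0.000908])² = 0.25/(-2.437)² = 0.04208.
Total minor-loss coefficient ΣK = 2·0.26 = 0.52.
ΔP = [f·L/D + ΣK]·(ρV²/2) = [0.04208·58.7/0.0195 + 0.52]·(1170·1.598²/2) = [126.7 + 0.52]·1494 = 1.9e+05 Pa.
ΔP = 1.9e+05 Pa = 1.90 bar.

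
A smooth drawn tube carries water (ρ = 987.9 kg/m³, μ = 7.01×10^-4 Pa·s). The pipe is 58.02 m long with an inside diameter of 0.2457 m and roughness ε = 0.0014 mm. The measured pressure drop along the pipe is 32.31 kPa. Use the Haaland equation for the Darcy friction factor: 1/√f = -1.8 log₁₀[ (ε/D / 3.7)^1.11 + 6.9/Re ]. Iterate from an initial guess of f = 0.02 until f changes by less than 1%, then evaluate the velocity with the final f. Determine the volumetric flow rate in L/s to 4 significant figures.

Rearranging Darcy-Weisbach: V = √(2·ΔP·D/(f·L·ρ)). With ε/D = 1.4e-06/0.2457 = 5.7e-06, iterate starting from f = 0.02:
  f = 0.02 → V = √(2·3.231e+04·0.2457/(0.02·58.02·987.9)) = 3.722 m/s; Re = ρVD/μ = 1.289e+06; f → 0.01123
  f = 0.01123 → V = 4.967 m/s; Re = 1.72e+06; f → 0.01074
  f = 0.01074 → V = 5.078 m/s; Re = 1.758e+06; f → 0.01071
Converged (Δf/f < 1%). With the final f = 0.01071: V = √(2·3.231e+04·0.2457/(0.01071·58.02·987.9)) = 5.086 m/s.
Q = V·A = 5.086·(π/4·0.2457²) = 0.2412 m³/s = 241.2 L/s.

Q ≈ 241.2 L/s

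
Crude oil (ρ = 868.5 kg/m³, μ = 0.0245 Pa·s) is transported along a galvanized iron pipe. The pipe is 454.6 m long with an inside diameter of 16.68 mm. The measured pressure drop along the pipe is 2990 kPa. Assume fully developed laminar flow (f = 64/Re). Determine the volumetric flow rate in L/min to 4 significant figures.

Q ≈ 30.60 L/min

For laminar flow, f = 64/Re with Re = ρVD/μ, so Darcy-Weisbach reduces to ΔP = 32μLV/D². Solving for V: V = ΔP·D²/(32μL) = 2.99e+06·(0.01668)²/(32·0.0245·454.6) = 2.334 m/s.
Check: Re = ρVD/μ = 868.5·2.334·0.01668/0.0245 = 1380 < 2300, so the laminar assumption holds.
Q = V·A = 2.334·(π/4·0.01668²) = 0.00051 m³/s = 30.60 L/min.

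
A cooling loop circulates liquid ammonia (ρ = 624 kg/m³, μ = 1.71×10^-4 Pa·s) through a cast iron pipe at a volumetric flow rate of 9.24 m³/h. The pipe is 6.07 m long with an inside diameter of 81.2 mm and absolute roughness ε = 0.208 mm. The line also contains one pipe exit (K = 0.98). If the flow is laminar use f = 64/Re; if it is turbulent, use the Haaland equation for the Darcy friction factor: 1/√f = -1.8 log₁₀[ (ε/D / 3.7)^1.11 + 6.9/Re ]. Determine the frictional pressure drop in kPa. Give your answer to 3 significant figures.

ΔP ≈ 0.224 kPa

Q = 9.24 m³/h = 9.24/3600 = 0.002567 m³/s.
Cross-sectional area A = πD²/4 = π(0.0812)²/4 = 0.005178 m²; mean velocity V = Q/A = 0.002567/0.005178 = 0.4956 m/s.
Reynolds number Re = ρVD/μ = 624 · 0.4956 · 0.0812 / 0.000171 = 1.469e+05.
Re > 4000 → turbulent. Relative roughness ε/D = 0.000208/0.0812 = 0.00256. Haaland: 1/√f = -1.8 log₁₀[(0.00256/3.7)^1.11 + 6.9/1.469e+05] = -1.8 log₁₀[0.000311 + 4.7e-05] = 6.203, so f = 0.02599.
Total minor-loss coefficient ΣK = 1·0.98 = 0.98.
ΔP = [f·L/D + ΣK]·(ρV²/2) = [0.02599·6.07/0.0812 + 0.98]·(624·0.4956²/2) = [1.943 + 0.98]·76.65 = 224 Pa.
ΔP = 224 Pa = 0.224 kPa.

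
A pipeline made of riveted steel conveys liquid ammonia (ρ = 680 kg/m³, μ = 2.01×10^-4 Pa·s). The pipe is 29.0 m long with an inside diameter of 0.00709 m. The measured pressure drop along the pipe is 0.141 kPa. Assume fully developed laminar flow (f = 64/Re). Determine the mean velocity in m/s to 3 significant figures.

V ≈ 0.0380 m/s

For laminar flow, f = 64/Re with Re = ρVD/μ, so Darcy-Weisbach reduces to ΔP = 32μLV/D². Solving for V: V = ΔP·D²/(32μL) = 141·(0.00709)²/(32·0.000201·29) = 0.038 m/s.
Check: Re = ρVD/μ = 680·0.038·0.00709/0.000201 = 911.4 < 2300, so the laminar assumption holds.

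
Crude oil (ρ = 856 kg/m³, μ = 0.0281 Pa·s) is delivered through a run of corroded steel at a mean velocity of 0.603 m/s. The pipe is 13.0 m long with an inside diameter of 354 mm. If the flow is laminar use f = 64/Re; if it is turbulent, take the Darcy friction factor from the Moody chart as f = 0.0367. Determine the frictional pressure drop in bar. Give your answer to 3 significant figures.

Reynolds number Re = ρVD/μ = 856 · 0.603 · 0.354 / 0.0281 = 6503.
Re > 4000 → turbulent; use the Moody-chart value f = 0.0367.
Darcy-Weisbach: ΔP = f(L/D)(ρV²/2) = 0.0367·(13/0.354)·(856·0.603²/2) = 0.0367·36.72·155.6 = 209.7 Pa.
ΔP = 209.7 Pa = 0.00210 bar.

ΔP ≈ 0.00210 bar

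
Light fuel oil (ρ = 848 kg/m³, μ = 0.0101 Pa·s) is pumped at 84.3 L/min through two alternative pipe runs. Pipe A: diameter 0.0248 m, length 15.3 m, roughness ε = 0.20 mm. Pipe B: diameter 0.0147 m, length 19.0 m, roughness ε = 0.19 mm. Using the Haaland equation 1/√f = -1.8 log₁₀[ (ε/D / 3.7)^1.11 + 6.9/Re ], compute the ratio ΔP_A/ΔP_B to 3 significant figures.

ΔP_A/ΔP_B ≈ 0.0565

Pipe A: V = Q/A = 0.001405/0.0004831 = 2.909 m/s; Re = 6056; ε/D = 0.00806; Haaland → f = 0.04402; ΔP_A = f(L/D)(ρV²/2) = 9.742e+04 Pa.
Pipe B: V = Q/A = 0.001405/0.0001697 = 8.279 m/s; Re = 1.022e+04; ε/D = 0.0129; Haaland → f = 0.04589; ΔP_B = f(L/D)(ρV²/2) = 1.724e+06 Pa.
ΔP_A/ΔP_B = 9.742e+04/1.724e+06 = 0.0565.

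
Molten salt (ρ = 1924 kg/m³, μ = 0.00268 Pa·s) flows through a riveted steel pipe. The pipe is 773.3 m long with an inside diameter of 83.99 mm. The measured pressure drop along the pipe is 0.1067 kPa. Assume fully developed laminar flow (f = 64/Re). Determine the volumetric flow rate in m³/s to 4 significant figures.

Q ≈ 6.288×10^-5 m³/s

For laminar flow, f = 64/Re with Re = ρVD/μ, so Darcy-Weisbach reduces to ΔP = 32μLV/D². Solving for V: V = ΔP·D²/(32μL) = 106.7·(0.08399)²/(32·0.00268·773.3) = 0.01135 m/s.
Check: Re = ρVD/μ = 1924·0.01135·0.08399/0.00268 = 684.4 < 2300, so the laminar assumption holds.
Q = V·A = 0.01135·(π/4·0.08399²) = 6.288e-05 m³/s = 6.288×10^-5 m³/s.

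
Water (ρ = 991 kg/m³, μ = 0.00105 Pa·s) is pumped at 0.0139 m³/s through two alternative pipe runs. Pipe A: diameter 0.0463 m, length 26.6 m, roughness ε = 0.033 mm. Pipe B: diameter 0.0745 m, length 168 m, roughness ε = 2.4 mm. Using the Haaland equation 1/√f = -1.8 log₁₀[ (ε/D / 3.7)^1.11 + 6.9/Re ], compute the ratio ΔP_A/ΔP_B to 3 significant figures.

ΔP_A/ΔP_B ≈ 0.550

Pipe A: V = Q/A = 0.0139/0.001684 = 8.256 m/s; Re = 3.608e+05; ε/D = 0.000713; Haaland → f = 0.01905; ΔP_A = f(L/D)(ρV²/2) = 3.696e+05 Pa.
Pipe B: V = Q/A = 0.0139/0.004359 = 3.189 m/s; Re = 2.242e+05; ε/D = 0.0322; Haaland → f = 0.05916; ΔP_B = f(L/D)(ρV²/2) = 6.721e+05 Pa.
ΔP_A/ΔP_B = 3.696e+05/6.721e+05 = 0.550.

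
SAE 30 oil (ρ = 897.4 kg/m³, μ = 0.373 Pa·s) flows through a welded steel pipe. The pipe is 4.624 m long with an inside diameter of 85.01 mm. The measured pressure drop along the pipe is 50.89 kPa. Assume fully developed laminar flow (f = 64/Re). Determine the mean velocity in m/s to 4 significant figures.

For laminar flow, f = 64/Re with Re = ρVD/μ, so Darcy-Weisbach reduces to ΔP = 32μLV/D². Solving for V: V = ΔP·D²/(32μL) = 5.089e+04·(0.08501)²/(32·0.373·4.624) = 6.663 m/s.
Check: Re = ρVD/μ = 897.4·6.663·0.08501/0.373 = 1363 < 2300, so the laminar assumption holds.

V ≈ 6.663 m/s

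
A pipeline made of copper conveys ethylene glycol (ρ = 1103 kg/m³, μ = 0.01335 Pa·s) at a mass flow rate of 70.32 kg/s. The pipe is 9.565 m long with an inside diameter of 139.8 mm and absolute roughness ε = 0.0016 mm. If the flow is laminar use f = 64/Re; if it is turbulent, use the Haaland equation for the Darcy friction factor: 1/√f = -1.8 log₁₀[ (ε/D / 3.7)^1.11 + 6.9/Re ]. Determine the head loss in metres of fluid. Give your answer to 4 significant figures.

h_f ≈ 1.259 m

A = πD²/4 = π(0.1398)²/4 = 0.01535 m²; mean velocity V = ṁ/(ρA) = 70.32/(1103 · 0.01535) = 4.153 m/s.
Reynolds number Re = ρVD/μ = 1103 · 4.153 · 0.1398 / 0.0134 = 4.797e+04.
Re > 4000 → turbulent. Relative roughness ε/D = 1.6e-06/0.1398 = 1.14e-05. Haaland: 1/√f = -1.8 log₁₀[(1.14e-05/3.7)^1.11 + 6.9/4.797e+04] = -1.8 log₁₀[7.66e-07 + 0.000144] = 6.912, so f = 0.02093.
Darcy-Weisbach: ΔP = f(L/D)(ρV²/2) = 0.02093·(9.565/0.1398)·(1103·4.153²/2) = 0.02093·68.42·9514 = 1.363e+04 Pa.
Head loss h_f = ΔP/(ρg) = 1.363e+04/(1103·9.81) = 1.259 m.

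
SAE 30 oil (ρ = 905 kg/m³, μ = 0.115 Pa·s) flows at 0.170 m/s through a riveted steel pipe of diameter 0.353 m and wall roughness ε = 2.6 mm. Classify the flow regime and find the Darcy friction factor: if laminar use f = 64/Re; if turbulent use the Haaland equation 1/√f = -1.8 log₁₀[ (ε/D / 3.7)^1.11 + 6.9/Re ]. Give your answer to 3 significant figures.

Re = ρVD/μ = 905·0.17·0.353/0.115 = 472.3.
Re < 2300 → laminar, so f = 64/Re = 0.1355 (roughness is irrelevant in laminar flow).

f ≈ 0.136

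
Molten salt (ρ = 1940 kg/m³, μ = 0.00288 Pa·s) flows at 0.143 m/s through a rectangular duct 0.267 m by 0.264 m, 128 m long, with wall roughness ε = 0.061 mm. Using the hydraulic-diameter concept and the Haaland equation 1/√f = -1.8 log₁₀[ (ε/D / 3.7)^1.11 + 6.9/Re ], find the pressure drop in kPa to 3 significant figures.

Hydraulic diameter D_h = 4A/P = 4·(0.267·0.264)/(2·(0.267+0.264)) = 0.282/1.062 = 0.2655 m.
Re = ρVD_h/μ = 1940·0.143·0.2655/0.00288 = 2.557e+04.
ε/D_h = 6.1e-05/0.2655 = 0.00023; Haaland gives 1/√f = -1.8 log₁₀[2.14e-05+0.00027] = 6.364, so f = 0.02469.
ΔP = f(L/D_h)(ρV²/2) = 0.02469·128/0.2655·19.84 = 236.1 Pa.
ΔP = 0.236 kPa.

ΔP ≈ 0.236 kPa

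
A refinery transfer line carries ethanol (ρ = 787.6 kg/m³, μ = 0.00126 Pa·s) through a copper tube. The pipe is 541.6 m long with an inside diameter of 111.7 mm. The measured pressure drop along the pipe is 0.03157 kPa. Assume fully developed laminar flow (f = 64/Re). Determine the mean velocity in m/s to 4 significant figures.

V ≈ 0.01804 m/s

For laminar flow, f = 64/Re with Re = ρVD/μ, so Darcy-Weisbach reduces to ΔP = 32μLV/D². Solving for V: V = ΔP·D²/(32μL) = 31.57·(0.1117)²/(32·0.00126·541.6) = 0.01804 m/s.
Check: Re = ρVD/μ = 787.6·0.01804·0.1117/0.00126 = 1259 < 2300, so the laminar assumption holds.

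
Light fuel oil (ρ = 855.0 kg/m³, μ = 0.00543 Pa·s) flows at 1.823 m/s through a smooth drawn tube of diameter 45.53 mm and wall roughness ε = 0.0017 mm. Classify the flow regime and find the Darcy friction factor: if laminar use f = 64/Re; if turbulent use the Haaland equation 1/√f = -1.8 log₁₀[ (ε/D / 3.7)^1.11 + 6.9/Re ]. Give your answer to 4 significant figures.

Re = ρVD/μ = 855·1.823·0.04553/0.00543 = 1.307e+04.
Re > 4000 → turbulent. ε/D = 1.7e-06/0.04553 = 3.73e-05; Haaland: 1/√f = -1.8 log₁₀[2.85e-06 + 0.000528] = 5.895, so f = 0.02877.

f ≈ 0.02877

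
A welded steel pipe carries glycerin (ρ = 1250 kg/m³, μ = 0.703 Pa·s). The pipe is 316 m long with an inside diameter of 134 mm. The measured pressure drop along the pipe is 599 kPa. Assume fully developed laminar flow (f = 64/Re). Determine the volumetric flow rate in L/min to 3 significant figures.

Q ≈ 1280 L/min

For laminar flow, f = 64/Re with Re = ρVD/μ, so Darcy-Weisbach reduces to ΔP = 32μLV/D². Solving for V: V = ΔP·D²/(32μL) = 5.99e+05·(0.134)²/(32·0.703·316) = 1.513 m/s.
Check: Re = ρVD/μ = 1250·1.513·0.134/0.703 = 360.5 < 2300, so the laminar assumption holds.
Q = V·A = 1.513·(π/4·0.134²) = 0.02134 m³/s = 1280 L/min.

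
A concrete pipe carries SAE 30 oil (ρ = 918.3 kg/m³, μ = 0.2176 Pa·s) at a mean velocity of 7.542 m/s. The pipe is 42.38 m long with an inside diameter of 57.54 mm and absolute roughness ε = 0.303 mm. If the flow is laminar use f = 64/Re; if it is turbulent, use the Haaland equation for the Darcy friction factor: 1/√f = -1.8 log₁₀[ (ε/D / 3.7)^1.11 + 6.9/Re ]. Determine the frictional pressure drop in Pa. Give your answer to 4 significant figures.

ΔP ≈ 672200 Pa

Reynolds number Re = ρVD/μ = 918.3 · 7.542 · 0.05754 / 0.218 = 1831.
Re < 2300 → laminar flow, so f = 64/Re = 64/1831 = 0.03495 (the turbulent correlation is not needed).
Darcy-Weisbach: ΔP = f(L/D)(ρV²/2) = 0.03495·(42.38/0.05754)·(918.3·7.542²/2) = 0.03495·736.5·2.612e+04 = 6.722e+05 Pa.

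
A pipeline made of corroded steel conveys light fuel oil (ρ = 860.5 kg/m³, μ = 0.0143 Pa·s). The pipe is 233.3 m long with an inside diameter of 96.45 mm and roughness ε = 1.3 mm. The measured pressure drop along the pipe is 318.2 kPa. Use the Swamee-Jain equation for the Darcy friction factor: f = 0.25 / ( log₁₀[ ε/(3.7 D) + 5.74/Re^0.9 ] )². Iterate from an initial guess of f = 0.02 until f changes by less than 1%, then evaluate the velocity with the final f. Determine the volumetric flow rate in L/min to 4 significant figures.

Q ≈ 1131 L/min

Rearranging Darcy-Weisbach: V = √(2·ΔP·D/(f·L·ρ)). With ε/D = 0.0013/0.09645 = 0.0135, iterate starting from f = 0.02:
  f = 0.02 → V = √(2·3.182e+05·0.09645/(0.02·233.3·860.5)) = 3.91 m/s; Re = ρVD/μ = 2.269e+04; f → 0.04476
  f = 0.04476 → V = 2.614 m/s; Re = 1.517e+04; f → 0.04589
  f = 0.04589 → V = 2.581 m/s; Re = 1.498e+04; f → 0.04593
Converged (Δf/f < 1%). With the final f = 0.04593: V = √(2·3.182e+05·0.09645/(0.04593·233.3·860.5)) = 2.58 m/s.
Q = V·A = 2.58·(π/4·0.09645²) = 0.01885 m³/s = 1131 L/min.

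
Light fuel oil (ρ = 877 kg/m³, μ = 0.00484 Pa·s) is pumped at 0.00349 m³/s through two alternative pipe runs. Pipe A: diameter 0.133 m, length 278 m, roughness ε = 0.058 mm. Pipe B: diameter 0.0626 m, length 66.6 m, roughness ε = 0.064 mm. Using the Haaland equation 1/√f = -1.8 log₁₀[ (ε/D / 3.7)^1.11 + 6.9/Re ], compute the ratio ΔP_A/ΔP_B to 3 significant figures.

ΔP_A/ΔP_B ≈ 0.114

Pipe A: V = Q/A = 0.00349/0.01389 = 0.2512 m/s; Re = 6054; ε/D = 0.000436; Haaland → f = 0.03603; ΔP_A = f(L/D)(ρV²/2) = 2084 Pa.
Pipe B: V = Q/A = 0.00349/0.003078 = 1.134 m/s; Re = 1.286e+04; ε/D = 0.00102; Haaland → f = 0.03037; ΔP_B = f(L/D)(ρV²/2) = 1.822e+04 Pa.
ΔP_A/ΔP_B = 2084/1.822e+04 = 0.114.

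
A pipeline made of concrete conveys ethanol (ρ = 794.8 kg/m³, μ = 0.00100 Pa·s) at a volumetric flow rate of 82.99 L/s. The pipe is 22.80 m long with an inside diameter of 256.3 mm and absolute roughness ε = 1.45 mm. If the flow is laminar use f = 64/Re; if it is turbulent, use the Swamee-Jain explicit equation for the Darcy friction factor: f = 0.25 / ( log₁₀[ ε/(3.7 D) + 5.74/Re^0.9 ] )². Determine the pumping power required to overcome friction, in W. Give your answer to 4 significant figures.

P ≈ 242.4 W

Q = 82.99 L/s = 82.99/1000 = 0.08299 m³/s.
Cross-sectional area A = πD²/4 = π(0.2563)²/4 = 0.05159 m²; mean velocity V = Q/A = 0.08299/0.05159 = 1.609 m/s.
Reynolds number Re = ρVD/μ = 794.8 · 1.609 · 0.2563 / 0.001 = 3.277e+05.
Re > 4000 → turbulent. Relative roughness ε/D = 0.00145/0.2563 = 0.00566. Swamee-Jain: f = 0.25/(log₁₀[0.00566/3.7 + 5.74/3.277e+05^0.9])² = 0.25/(log₁₀[0.00153 + 6.24e-05])² = 0.25/(-2.798)² = 0.03193.
Darcy-Weisbach: ΔP = f(L/D)(ρV²/2) = 0.03193·(22.8/0.2563)·(794.8·1.609²/2) = 0.03193·88.96·1028 = 2921 Pa.
Pumping power P = QΔP = 0.08299·2921 = 242.38 W = 242.4 W.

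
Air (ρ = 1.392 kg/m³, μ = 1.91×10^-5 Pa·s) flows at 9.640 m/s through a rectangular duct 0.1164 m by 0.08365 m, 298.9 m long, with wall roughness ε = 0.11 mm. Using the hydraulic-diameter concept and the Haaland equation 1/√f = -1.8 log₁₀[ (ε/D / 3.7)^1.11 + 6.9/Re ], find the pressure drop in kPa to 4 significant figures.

Hydraulic diameter D_h = 4A/P = 4·(0.1164·0.08365)/(2·(0.1164+0.08365)) = 0.03895/0.4001 = 0.09734 m.
Re = ρVD_h/μ = 1.392·9.64·0.09734/1.91e-05 = 6.839e+04.
ε/D_h = 0.00011/0.09734 = 0.00113; Haaland gives 1/√f = -1.8 log₁₀[0.000125+0.000101] = 6.562, so f = 0.02323.
ΔP = f(L/D_h)(ρV²/2) = 0.02323·298.9/0.09734·64.68 = 4613 Pa.
ΔP = 4.613 kPa.

ΔP ≈ 4.613 kPa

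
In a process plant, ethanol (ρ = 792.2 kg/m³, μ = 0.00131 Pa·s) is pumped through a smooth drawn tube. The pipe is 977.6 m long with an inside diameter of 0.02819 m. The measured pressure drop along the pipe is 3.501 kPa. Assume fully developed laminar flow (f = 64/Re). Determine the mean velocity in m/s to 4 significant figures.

V ≈ 0.06789 m/s

For laminar flow, f = 64/Re with Re = ρVD/μ, so Darcy-Weisbach reduces to ΔP = 32μLV/D². Solving for V: V = ΔP·D²/(32μL) = 3501·(0.02819)²/(32·0.00131·977.6) = 0.06789 m/s.
Check: Re = ρVD/μ = 792.2·0.06789·0.02819/0.00131 = 1157 < 2300, so the laminar assumption holds.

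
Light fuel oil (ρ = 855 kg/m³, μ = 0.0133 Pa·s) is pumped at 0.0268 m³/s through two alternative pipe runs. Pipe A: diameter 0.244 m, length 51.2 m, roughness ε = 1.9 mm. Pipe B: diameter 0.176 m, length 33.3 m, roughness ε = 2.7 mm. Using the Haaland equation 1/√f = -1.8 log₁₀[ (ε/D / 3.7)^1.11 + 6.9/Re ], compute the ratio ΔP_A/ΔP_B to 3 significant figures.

Pipe A: V = Q/A = 0.0268/0.04676 = 0.5731 m/s; Re = 8990; ε/D = 0.00779; Haaland → f = 0.04123; ΔP_A = f(L/D)(ρV²/2) = 1215 Pa.
Pipe B: V = Q/A = 0.0268/0.02433 = 1.102 m/s; Re = 1.246e+04; ε/D = 0.0153; Haaland → f = 0.04748; ΔP_B = f(L/D)(ρV²/2) = 4661 Pa.
ΔP_A/ΔP_B = 1215/4661 = 0.261.

ΔP_A/ΔP_B ≈ 0.261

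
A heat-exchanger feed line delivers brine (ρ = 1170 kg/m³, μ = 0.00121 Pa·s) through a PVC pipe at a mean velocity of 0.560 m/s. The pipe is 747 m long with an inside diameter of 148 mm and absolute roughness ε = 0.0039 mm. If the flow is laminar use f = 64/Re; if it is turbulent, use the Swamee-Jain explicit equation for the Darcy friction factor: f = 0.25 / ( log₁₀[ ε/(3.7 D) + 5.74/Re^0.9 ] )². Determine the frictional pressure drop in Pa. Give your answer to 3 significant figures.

ΔP ≈ 17500 Pa

Reynolds number Re = ρVD/μ = 1170 · 0.56 · 0.148 / 0.00121 = 8.014e+04.
Re > 4000 → turbulent. Relative roughness ε/D = 3.9e-06/0.148 = 2.64e-05. Swamee-Jain: f = 0.25/(log₁₀[2.64e-05/3.7 + 5.74/8.014e+04^0.9])² = 0.25/(log₁₀[7.12e-06 + 0.000222])² = 0.25/(-3.641)² = 0.01886.
Darcy-Weisbach: ΔP = f(L/D)(ρV²/2) = 0.01886·(747/0.148)·(1170·0.56²/2) = 0.01886·5047·183.5 = 1.746e+04 Pa.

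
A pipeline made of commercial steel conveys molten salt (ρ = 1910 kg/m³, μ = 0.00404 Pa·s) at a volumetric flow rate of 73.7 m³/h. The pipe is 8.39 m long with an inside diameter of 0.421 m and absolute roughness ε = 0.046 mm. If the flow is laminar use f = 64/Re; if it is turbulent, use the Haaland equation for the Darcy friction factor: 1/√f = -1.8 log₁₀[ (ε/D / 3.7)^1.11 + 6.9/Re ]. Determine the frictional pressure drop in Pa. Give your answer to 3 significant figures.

Q = 73.7 m³/h = 73.7/3600 = 0.02047 m³/s.
Cross-sectional area A = πD²/4 = π(0.421)²/4 = 0.1392 m²; mean velocity V = Q/A = 0.02047/0.1392 = 0.1471 m/s.
Reynolds number Re = ρVD/μ = 1910 · 0.1471 · 0.421 / 0.00404 = 2.927e+04.
Re > 4000 → turbulent. Relative roughness ε/D = 4.6e-05/0.421 = 0.000109. Haaland: 1/√f = -1.8 log₁₀[(0.000109/3.7)^1.11 + 6.9/2.927e+04] = -1.8 log₁₀[9.38e-06 + 0.000236] = 6.499, so f = 0.02367.
Darcy-Weisbach: ΔP = f(L/D)(ρV²/2) = 0.02367·(8.39/0.421)·(1910·0.1471²/2) = 0.02367·19.93·20.66 = 9.745 Pa.

ΔP ≈ 9.75 Pa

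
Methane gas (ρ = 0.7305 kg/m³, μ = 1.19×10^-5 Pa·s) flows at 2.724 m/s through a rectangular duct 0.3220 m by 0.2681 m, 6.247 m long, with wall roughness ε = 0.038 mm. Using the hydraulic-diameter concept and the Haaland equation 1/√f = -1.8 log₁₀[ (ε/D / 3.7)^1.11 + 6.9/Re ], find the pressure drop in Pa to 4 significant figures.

ΔP ≈ 1.226 Pa

Hydraulic diameter D_h = 4A/P = 4·(0.322·0.2681)/(2·(0.322+0.2681)) = 0.3453/1.18 = 0.2926 m.
Re = ρVD_h/μ = 0.7305·2.724·0.2926/1.19e-05 = 4.893e+04.
ε/D_h = 3.8e-05/0.2926 = 0.00013; Haaland gives 1/√f = -1.8 log₁₀[1.14e-05+0.000141] = 6.871, so f = 0.02118.
ΔP = f(L/D_h)(ρV²/2) = 0.02118·6.247/0.2926·2.71 = 1.226 Pa.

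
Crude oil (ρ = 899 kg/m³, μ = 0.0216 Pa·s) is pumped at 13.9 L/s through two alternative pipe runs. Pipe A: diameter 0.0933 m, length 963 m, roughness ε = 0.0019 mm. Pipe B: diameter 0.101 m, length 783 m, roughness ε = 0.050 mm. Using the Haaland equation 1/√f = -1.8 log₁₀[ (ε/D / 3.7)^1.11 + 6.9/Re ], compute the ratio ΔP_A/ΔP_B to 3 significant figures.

Pipe A: V = Q/A = 0.0139/0.006837 = 2.033 m/s; Re = 7895; ε/D = 2.04e-05; Haaland → f = 0.03301; ΔP_A = f(L/D)(ρV²/2) = 6.331e+05 Pa.
Pipe B: V = Q/A = 0.0139/0.008012 = 1.735 m/s; Re = 7293; ε/D = 0.000495; Haaland → f = 0.03426; ΔP_B = f(L/D)(ρV²/2) = 3.593e+05 Pa.
ΔP_A/ΔP_B = 6.331e+05/3.593e+05 = 1.76.

ΔP_A/ΔP_B ≈ 1.76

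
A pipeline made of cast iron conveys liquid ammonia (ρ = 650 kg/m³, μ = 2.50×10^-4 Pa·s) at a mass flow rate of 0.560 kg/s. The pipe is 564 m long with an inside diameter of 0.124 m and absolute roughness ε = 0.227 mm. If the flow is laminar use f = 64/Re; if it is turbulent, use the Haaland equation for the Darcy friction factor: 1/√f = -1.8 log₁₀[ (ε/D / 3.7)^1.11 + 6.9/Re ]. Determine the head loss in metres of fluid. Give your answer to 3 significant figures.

h_f ≈ 0.0337 m

A = πD²/4 = π(0.124)²/4 = 0.01208 m²; mean velocity V = ṁ/(ρA) = 0.56/(650 · 0.01208) = 0.07134 m/s.
Reynolds number Re = ρVD/μ = 650 · 0.07134 · 0.124 / 0.00025 = 2.3e+04.
Re > 4000 → turbulent. Relative roughness ε/D = 0.000227/0.124 = 0.00183. Haaland: 1/√f = -1.8 log₁₀[(0.00183/3.7)^1.11 + 6.9/2.3e+04] = -1.8 log₁₀[0.000214 + 0.0003] = 5.92, so f = 0.02853.
Darcy-Weisbach: ΔP = f(L/D)(ρV²/2) = 0.02853·(564/0.124)·(650·0.07134²/2) = 0.02853·4548·1.654 = 214.7 Pa.
Head loss h_f = ΔP/(ρg) = 214.7/(650·9.81) = 0.0337 m.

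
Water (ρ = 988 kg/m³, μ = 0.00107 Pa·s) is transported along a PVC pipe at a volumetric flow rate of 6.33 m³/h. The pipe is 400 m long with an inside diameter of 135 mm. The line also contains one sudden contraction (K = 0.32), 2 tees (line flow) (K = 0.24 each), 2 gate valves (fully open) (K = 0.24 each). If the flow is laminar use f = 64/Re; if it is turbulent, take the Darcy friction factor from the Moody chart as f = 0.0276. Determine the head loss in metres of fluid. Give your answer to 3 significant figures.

Q = 6.33 m³/h = 6.33/3600 = 0.001758 m³/s.
Cross-sectional area A = πD²/4 = π(0.135)²/4 = 0.01431 m²; mean velocity V = Q/A = 0.001758/0.01431 = 0.1228 m/s.
Reynolds number Re = ρVD/μ = 988 · 0.1228 · 0.135 / 0.00107 = 1.531e+04.
Re > 4000 → turbulent; use the Moody-chart value f = 0.0276.
Total minor-loss coefficient ΣK = 1·0.32 + 2·0.24 + 2·0.24 = 1.28.
ΔP = [f·L/D + ΣK]·(ρV²/2) = [0.0276·400/0.135 + 1.28]·(988·0.1228²/2) = [81.78 + 1.28]·7.454 = 619.1 Pa.
Head loss h_f = ΔP/(ρg) = 619.1/(988·9.81) = 0.0639 m.

h_f ≈ 0.0639 m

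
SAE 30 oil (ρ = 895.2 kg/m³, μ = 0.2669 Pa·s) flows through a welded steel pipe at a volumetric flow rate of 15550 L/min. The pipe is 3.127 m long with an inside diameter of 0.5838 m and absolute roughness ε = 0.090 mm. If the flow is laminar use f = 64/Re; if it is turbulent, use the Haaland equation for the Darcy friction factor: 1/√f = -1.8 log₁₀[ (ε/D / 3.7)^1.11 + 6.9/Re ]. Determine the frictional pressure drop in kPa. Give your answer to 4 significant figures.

ΔP ≈ 0.07587 kPa

Q = 15550 L/min = 15550/60000 = 0.2592 m³/s.
Cross-sectional area A = πD²/4 = π(0.5838)²/4 = 0.2677 m²; mean velocity V = Q/A = 0.2592/0.2677 = 0.9682 m/s.
Reynolds number Re = ρVD/μ = 895.2 · 0.9682 · 0.5838 / 0.267 = 1896.
Re < 2300 → laminar flow, so f = 64/Re = 64/1896 = 0.03376 (the turbulent correlation is not needed).
Darcy-Weisbach: ΔP = f(L/D)(ρV²/2) = 0.03376·(3.127/0.5838)·(895.2·0.9682²/2) = 0.03376·5.356·419.6 = 75.87 Pa.
ΔP = 75.87 Pa = 0.07587 kPa.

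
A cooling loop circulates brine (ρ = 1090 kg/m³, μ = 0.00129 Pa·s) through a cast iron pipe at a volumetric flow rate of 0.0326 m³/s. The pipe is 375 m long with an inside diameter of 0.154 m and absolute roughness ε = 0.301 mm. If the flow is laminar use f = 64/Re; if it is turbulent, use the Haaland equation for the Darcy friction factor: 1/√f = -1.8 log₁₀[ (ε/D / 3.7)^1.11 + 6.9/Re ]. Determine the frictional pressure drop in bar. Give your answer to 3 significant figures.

ΔP ≈ 0.977 bar

Cross-sectional area A = πD²/4 = π(0.154)²/4 = 0.01863 m²; mean velocity V = Q/A = 0.0326/0.01863 = 1.75 m/s.
Reynolds number Re = ρVD/μ = 1090 · 1.75 · 0.154 / 0.00129 = 2.277e+05.
Re > 4000 → turbulent. Relative roughness ε/D = 0.000301/0.154 = 0.00195. Haaland: 1/√f = -1.8 log₁₀[(0.00195/3.7)^1.11 + 6.9/2.277e+05] = -1.8 log₁₀[0.00023 + 3.03e-05] = 6.451, so f = 0.02403.
Darcy-Weisbach: ΔP = f(L/D)(ρV²/2) = 0.02403·(375/0.154)·(1090·1.75²/2) = 0.02403·2435·1669 = 9.768e+04 Pa.
ΔP = 9.768e+04 Pa = 0.977 bar.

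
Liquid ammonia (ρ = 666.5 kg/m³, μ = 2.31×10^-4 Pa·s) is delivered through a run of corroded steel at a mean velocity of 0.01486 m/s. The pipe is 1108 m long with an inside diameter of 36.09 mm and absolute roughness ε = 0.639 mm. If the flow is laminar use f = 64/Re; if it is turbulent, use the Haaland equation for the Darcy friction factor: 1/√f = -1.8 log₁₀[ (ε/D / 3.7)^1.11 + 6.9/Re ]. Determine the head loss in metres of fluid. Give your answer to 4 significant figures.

Reynolds number Re = ρVD/μ = 666.5 · 0.01486 · 0.03609 / 0.000231 = 1547.
Re < 2300 → laminar flow, so f = 64/Re = 64/1547 = 0.04136 (the turbulent correlation is not needed).
Darcy-Weisbach: ΔP = f(L/D)(ρV²/2) = 0.04136·(1108/0.03609)·(666.5·0.01486²/2) = 0.04136·3.07e+04·0.07359 = 93.44 Pa.
Head loss h_f = ΔP/(ρg) = 93.44/(666.5·9.81) = 0.01429 m.

h_f ≈ 0.01429 m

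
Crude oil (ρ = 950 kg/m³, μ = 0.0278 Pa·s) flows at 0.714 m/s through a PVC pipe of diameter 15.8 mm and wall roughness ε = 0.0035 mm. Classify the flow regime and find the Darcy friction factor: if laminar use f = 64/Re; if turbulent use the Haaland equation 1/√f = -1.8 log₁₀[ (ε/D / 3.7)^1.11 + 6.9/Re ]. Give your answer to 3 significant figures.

Re = ρVD/μ = 950·0.714·0.0158/0.0278 = 385.5.
Re < 2300 → laminar, so f = 64/Re = 0.166 (roughness is irrelevant in laminar flow).

f ≈ 0.166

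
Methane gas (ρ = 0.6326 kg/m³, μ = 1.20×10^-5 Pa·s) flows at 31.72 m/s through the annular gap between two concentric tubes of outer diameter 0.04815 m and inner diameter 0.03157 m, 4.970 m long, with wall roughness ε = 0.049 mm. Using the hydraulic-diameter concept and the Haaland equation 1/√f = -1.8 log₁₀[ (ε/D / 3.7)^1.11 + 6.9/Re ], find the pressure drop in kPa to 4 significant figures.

Hydraulic diameter D_h = 4A/P = D_o - D_i = 0.04815 - 0.03157 = 0.01658 m.
Re = ρVD_h/μ = 0.6326·31.72·0.01658/1.2e-05 = 2.772e+04.
ε/D_h = 4.9e-05/0.01658 = 0.00296; Haaland gives 1/√f = -1.8 log₁₀[0.000364+0.000249] = 5.782, so f = 0.02991.
ΔP = f(L/D_h)(ρV²/2) = 0.02991·4.97/0.01658·318.2 = 2853 Pa.
ΔP = 2.853 kPa.

ΔP ≈ 2.853 kPa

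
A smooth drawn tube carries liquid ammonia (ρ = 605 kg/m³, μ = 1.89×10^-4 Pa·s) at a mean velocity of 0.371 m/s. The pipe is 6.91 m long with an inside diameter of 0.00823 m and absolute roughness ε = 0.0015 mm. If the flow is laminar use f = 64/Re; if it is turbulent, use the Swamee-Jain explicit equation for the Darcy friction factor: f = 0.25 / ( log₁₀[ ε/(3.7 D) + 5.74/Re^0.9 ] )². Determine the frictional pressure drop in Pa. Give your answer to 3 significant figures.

ΔP ≈ 1100 Pa

Reynolds number Re = ρVD/μ = 605 · 0.371 · 0.00823 / 0.000189 = 9774.
Re > 4000 → turbulent. Relative roughness ε/D = 1.5e-06/0.00823 = 0.000182. Swamee-Jain: f = 0.25/(log₁₀[0.000182/3.7 + 5.74/9774^0.9])² = 0.25/(log₁₀[4.93e-05 + 0.00147])² = 0.25/(-2.818)² = 0.03149.
Darcy-Weisbach: ΔP = f(L/D)(ρV²/2) = 0.03149·(6.91/0.00823)·(605·0.371²/2) = 0.03149·839.6·41.64 = 1101 Pa.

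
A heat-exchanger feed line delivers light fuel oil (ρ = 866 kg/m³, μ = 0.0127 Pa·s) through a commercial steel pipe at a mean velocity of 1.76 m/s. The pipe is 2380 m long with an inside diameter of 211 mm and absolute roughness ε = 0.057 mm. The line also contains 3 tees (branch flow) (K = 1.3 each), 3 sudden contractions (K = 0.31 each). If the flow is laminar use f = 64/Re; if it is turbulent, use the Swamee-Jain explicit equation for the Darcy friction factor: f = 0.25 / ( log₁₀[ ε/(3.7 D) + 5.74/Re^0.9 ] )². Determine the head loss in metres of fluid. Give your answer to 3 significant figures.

Reynolds number Re = ρVD/μ = 866 · 1.76 · 0.211 / 0.0127 = 2.532e+04.
Re > 4000 → turbulent. Relative roughness ε/D = 5.7e-05/0.211 = 0.00027. Swamee-Jain: f = 0.25/(log₁₀[0.00027/3.7 + 5.74/2.532e+04^0.9])² = 0.25/(log₁₀[7.3e-05 + 0.000625])² = 0.25/(-3.156)² = 0.0251.
Total minor-loss coefficient ΣK = 3·1.3 + 3·0.31 = 4.83.
ΔP = [f·L/D + ΣK]·(ρV²/2) = [0.0251·2380/0.211 + 4.83]·(866·1.76²/2) = [283.1 + 4.83]·1341 = 3.861e+05 Pa.
Head loss h_f = ΔP/(ρg) = 3.861e+05/(866·9.81) = 45.5 m.

h_f ≈ 45.5 m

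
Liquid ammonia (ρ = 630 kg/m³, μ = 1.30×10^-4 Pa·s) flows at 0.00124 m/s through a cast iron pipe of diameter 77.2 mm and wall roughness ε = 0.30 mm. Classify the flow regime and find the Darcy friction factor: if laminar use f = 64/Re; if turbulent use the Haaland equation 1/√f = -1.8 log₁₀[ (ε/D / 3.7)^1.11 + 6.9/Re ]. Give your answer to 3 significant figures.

Re = ρVD/μ = 630·0.00124·0.0772/0.00013 = 463.9.
Re < 2300 → laminar, so f = 64/Re = 0.138 (roughness is irrelevant in laminar flow).

f ≈ 0.138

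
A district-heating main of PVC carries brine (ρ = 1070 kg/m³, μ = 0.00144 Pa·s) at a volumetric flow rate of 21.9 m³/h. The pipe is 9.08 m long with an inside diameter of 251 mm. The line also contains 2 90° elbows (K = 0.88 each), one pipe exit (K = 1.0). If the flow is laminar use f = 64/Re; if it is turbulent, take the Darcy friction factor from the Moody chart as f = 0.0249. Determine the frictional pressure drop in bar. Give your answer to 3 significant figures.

ΔP ≈ 2.96×10^-4 bar

Q = 21.9 m³/h = 21.9/3600 = 0.006083 m³/s.
Cross-sectional area A = πD²/4 = π(0.251)²/4 = 0.04948 m²; mean velocity V = Q/A = 0.006083/0.04948 = 0.1229 m/s.
Reynolds number Re = ρVD/μ = 1070 · 0.1229 · 0.251 / 0.00144 = 2.293e+04.
Re > 4000 → turbulent; use the Moody-chart value f = 0.0249.
Total minor-loss coefficient ΣK = 2·0.88 + 1·1 = 2.76.
ΔP = [f·L/D + ΣK]·(ρV²/2) = [0.0249·9.08/0.251 + 2.76]·(1070·0.1229²/2) = [0.9008 + 2.76]·8.087 = 29.6 Pa.
ΔP = 29.6 Pa = 2.96×10^-4 bar.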